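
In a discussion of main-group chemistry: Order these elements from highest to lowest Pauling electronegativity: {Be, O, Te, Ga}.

Be is in period 2, group 2; O is in period 2, group 16; Ga is in period 4, group 13; Te is in period 5, group 16.
Smaller atoms with higher effective nuclear charge are more electronegative.
Here both period and group differ, so the two effects have to be weighed against each other.
Ga > Be: period and group pull opposite ways; the across-period shift dominates (1.81 vs 1.57).
Te > Ga: the two effects oppose for this pair; the across-period effect wins (2.10 vs 1.81).
O > Te: O sits above Te in group 16, so the down-group effect alone puts O higher.
Tabulated electronegativity (Pauling): Be 1.57, O 3.44, Ga 1.81, Te 2.10.
So from highest to lowest: O > Te > Ga > Be.

O > Te > Ga > Be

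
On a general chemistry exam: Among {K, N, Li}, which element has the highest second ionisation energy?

The second ionization energy removes an electron from the +1 ion. For each element: K⁺ is the bare [Ar] core; N⁺ still has 4 valence electrons; Li⁺ is the bare [He] core.
Pulling an electron out of a noble-gas core costs far more than removing a remaining valence electron, so K and Li sit at the high end of IE_2.
Approximate IE_2 values (kJ/mol): K 3052, N 2856, Li 7298.
So the second ionization energies run N < K < Li.

Li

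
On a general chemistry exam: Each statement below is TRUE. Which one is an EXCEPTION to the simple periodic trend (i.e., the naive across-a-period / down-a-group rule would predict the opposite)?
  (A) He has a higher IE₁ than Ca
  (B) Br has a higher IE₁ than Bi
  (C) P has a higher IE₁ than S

(C)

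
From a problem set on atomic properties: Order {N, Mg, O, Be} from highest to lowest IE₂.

After 1 electron has been removed, what remains? N⁺ still has 4 valence electrons; Mg⁺ still has 1 valence electron; O⁺ still has 5 valence electrons; Be⁺ still has 1 valence electron.
All are still removing valence electrons, so compare the +1 ions as you would atoms: IE_2 generally rises across a period (higher Z_eff) and falls down a group (larger shell), subject to the usual subshell exceptions.
Valence configurations: N⁺ [He]2s²2p², Mg⁺ [Ne]3s¹, O⁺ [He]2s²2p³, Be⁺ [He]2s¹.
Approximate IE_2 values (kJ/mol): N 2856, Mg 1451, O 3388, Be 1757.
So the second ionization energies run Mg < Be < N < O.

O, N, Be, Mg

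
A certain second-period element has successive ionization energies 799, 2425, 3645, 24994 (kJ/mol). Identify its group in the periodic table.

Look for the largest jump between consecutive ionization energies: IE4/IE3 ≈ 6.9, far larger than any earlier ratio.
That jump marks the point where a core electron is being removed. So the atom has 3 valence electrons.
A main-group element with 3 valence electrons is in group 13.

Group 13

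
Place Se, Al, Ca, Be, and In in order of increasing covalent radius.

Be, Se, Al, In, Ca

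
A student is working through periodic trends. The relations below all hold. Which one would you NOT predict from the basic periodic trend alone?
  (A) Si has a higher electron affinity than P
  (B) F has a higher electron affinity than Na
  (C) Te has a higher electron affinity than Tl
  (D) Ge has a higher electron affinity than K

The general trend: electron affinity increases across a period and decreases down a group.
(A) Si (period 3, group 14) vs P (period 3, group 15): the stated order contradicts the simple trend.
(B) F (period 2, group 17) vs Na (period 3, group 1): the stated order agrees with the simple trend.
(C) Te (period 5, group 16) vs Tl (period 6, group 13): the stated order agrees with the simple trend.
(D) Ge (period 4, group 14) vs K (period 4, group 1): the stated order agrees with the simple trend.
The exception is (A): adding an electron to P's half-filled 3p³ is unfavourable, so Si (3p²) has the more exothermic EA.

(A)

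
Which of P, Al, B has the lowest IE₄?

P

After 3 electrons have been removed, what remains? P³⁺ still has 2 valence electrons; Al³⁺ is the bare [Ne] core; B³⁺ is the bare [He] core.
Core electrons are held far more tightly than valence electrons, so Al and B top the IE_4 order.
The numbers (kJ/mol): P 4964, Al 11577, B 25026.
Putting it together, IE_4: P < Al < B.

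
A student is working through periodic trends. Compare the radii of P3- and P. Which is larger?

Forming P3- adds 3 electrons to P. More electron–electron repulsion in the same shell, with unchanged nuclear charge, lets the cloud expand.
An anion is larger than its parent atom: P3- > P.

P3-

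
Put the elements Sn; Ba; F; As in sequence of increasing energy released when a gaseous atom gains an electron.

Ba < As < Sn < F

Atoms with high Z_eff and room in the valence shell (especially the halogens) have the most exothermic electron affinities.
These span different periods and groups, so the two trends combine.
As > Ba: both effects reinforce here, so As is clearly the higher of the two.
Sn > As: this pair runs against the simple trend — see the exception note.
F > Sn: both effects reinforce here, so F is clearly the higher of the two.
Note the exception: Sn has a higher electron affinity than As, contrary to the simple trend — adding an electron to As's half-filled np³ subshell costs electron-pairing energy.
Approximate values (kJ/mol): F 328, As 78, Sn 107, Ba 14.
So from lowest to highest: Ba < As < Sn < F.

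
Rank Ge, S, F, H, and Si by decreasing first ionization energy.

F, H, S, Si, Ge

H is in period 1, group 1; F is in period 2, group 17; Si is in period 3, group 14; S is in period 3, group 16; Ge is in period 4, group 14.
Removing the outermost electron gets harder across a period and easier down a group.
These span different periods and groups, so the two trends combine.
Si > Ge: they share group 14; the group trend gives Si the larger value.
S > Si: both are in period 3; the period trend gives S the larger value.
H > S: the two effects oppose for this pair; the down-group effect wins (1312 vs 1000 kJ/mol).
F > H: the two effects oppose for this pair; the across-period effect wins (1681 vs 1312 kJ/mol).
Approximate values (kJ/mol): H 1312, F 1681, Si 786, S 1000, Ge 762.
So from highest to lowest: F > H > S > Si > Ge.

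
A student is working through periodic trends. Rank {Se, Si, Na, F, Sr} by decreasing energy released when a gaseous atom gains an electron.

F is in period 2, group 17; Na is in period 3, group 1; Si is in period 3, group 14; Se is in period 4, group 16; Sr is in period 5, group 2.
Electron affinity generally becomes more exothermic across a period toward the halogens and less exothermic down a group.
Neither a single period nor a single group — weigh both effects.
Na > Sr: period and group pull opposite ways; the down-group shift dominates (53 vs 5 kJ/mol).
Si > Na: both are in period 3; the period trend gives Si the larger value.
Se > Si: the two effects oppose for this pair; the across-period effect wins (195 vs 134 kJ/mol).
F > Se: relative to Se, both the across-period and down-group shifts push F's electron affinity up.
Tabulated electron affinity (kJ/mol): F 328, Na 53, Si 134, Se 195, Sr 5.
So from highest to lowest: F > Se > Si > Na > Sr.

F > Se > Si > Na > Sr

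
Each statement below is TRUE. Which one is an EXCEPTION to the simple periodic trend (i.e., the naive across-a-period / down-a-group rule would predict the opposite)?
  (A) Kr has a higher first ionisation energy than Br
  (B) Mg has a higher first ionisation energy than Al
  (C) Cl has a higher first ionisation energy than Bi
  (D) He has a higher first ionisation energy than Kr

(B)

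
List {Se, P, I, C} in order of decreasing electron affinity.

C is in period 2, group 14; P is in period 3, group 15; Se is in period 4, group 16; I is in period 5, group 17.
Adding an electron releases more energy for atoms nearer the top right (short of the noble gases).
A diagonal step moves right (one effect) and down (the opposite effect) at once.
C > P: period and group pull opposite ways; the down-group shift dominates (122 vs 72 kJ/mol).
Se > C: period and group pull opposite ways; the across-period shift dominates (195 vs 122 kJ/mol).
I > Se: the two effects oppose for this pair; the across-period effect wins (295 vs 195 kJ/mol).
For reference (kJ/mol): C 122, P 72, Se 195, I 295.
So from highest to lowest: I > Se > C > P.

I > Se > C > P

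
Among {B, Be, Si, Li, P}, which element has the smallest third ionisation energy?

Consider each +2 ion: B²⁺ still has 1 valence electron; Be²⁺ is the bare [He] core; Si²⁺ still has 2 valence electrons; Li²⁺ is already 1 electron into the core; P²⁺ still has 3 valence electrons.
Core electrons are held far more tightly than valence electrons, so Li and Be top the IE_3 order.
Valence configurations: B²⁺ [He]2s¹, Si²⁺ [Ne]3s², P²⁺ [Ne]3s²3p¹.
P²⁺ loses a lone 3p electron whereas Si²⁺ must break into a filled 3s² pair, so IE_3(Si) > IE_3(P) even though P has the higher nuclear charge.
Tabulated IE_3 (kJ/mol): B 3660, Be 14849, Si 3232, Li 11815, P 2914.
Putting it together, IE_3: P < Si < B < Li < Be.

P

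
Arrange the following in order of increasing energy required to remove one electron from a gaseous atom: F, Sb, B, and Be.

B < Sb < Be < F

Be is in period 2, group 2; B is in period 2, group 13; F is in period 2, group 17; Sb is in period 5, group 15.
Removing the outermost electron gets harder across a period and easier down a group.
These span different periods and groups, so the two trends combine.
Sb > B: period and group pull opposite ways; the across-period shift dominates (831 vs 801 kJ/mol).
Be > Sb: the two effects oppose for this pair; the down-group effect wins (900 vs 831 kJ/mol).
F > Be: both are in period 2; the period trend gives F the larger value.
Note the exception: Be has a higher first ionization energy than B, contrary to the simple trend — removing B's lone 2p electron is easier than breaking Be's filled 2s².
Approximate values (kJ/mol): Be 900, B 801, F 1681, Sb 831.
So from lowest to highest: B < Sb < Be < F.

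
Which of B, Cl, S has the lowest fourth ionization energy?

After 3 electrons have been removed, what remains? B³⁺ is the bare [He] core; Cl³⁺ still has 4 valence electrons; S³⁺ still has 3 valence electrons.
Pulling an electron out of a noble-gas core costs far more than removing a remaining valence electron, so B sits at the high end of IE_4.
Valence configurations: Cl³⁺ [Ne]3s²3p², S³⁺ [Ne]3s²3p¹.
The numbers (kJ/mol): B 25026, Cl 5159, S 4556.
Hence IE_4: S < Cl < B.

S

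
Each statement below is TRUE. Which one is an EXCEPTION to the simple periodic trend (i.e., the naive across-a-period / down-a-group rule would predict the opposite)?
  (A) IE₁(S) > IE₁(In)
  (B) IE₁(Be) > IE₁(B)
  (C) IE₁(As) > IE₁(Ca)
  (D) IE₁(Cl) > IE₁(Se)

The general trend: first ionisation energy increases across a period and decreases down a group.
(A) S (period 3, group 16) vs In (period 5, group 13): the stated order agrees with the simple trend.
(B) Be (period 2, group 2) vs B (period 2, group 13): the stated order contradicts the simple trend.
(C) As (period 4, group 15) vs Ca (period 4, group 2): the stated order agrees with the simple trend.
(D) Cl (period 3, group 17) vs Se (period 4, group 16): the stated order agrees with the simple trend.
The exception is (B): removing B's lone 2p electron is easier than breaking Be's filled 2s².

(B)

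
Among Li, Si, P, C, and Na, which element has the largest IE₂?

After 1 electron has been removed, what remains? Li⁺ is the bare [He] core; Si⁺ still has 3 valence electrons; P⁺ still has 4 valence electrons; C⁺ still has 3 valence electrons; Na⁺ is the bare [Ne] core.
Core electrons are held far more tightly than valence electrons, so Na and Li top the IE_2 order.
Valence configurations: Si⁺ [Ne]3s²3p¹, P⁺ [Ne]3s²3p², C⁺ [He]2s²2p¹.
The numbers (kJ/mol): Li 7298, Si 1577, P 1907, C 2353, Na 4562.
Overall IE_2 order: Si < P < C < Na < Li.

Li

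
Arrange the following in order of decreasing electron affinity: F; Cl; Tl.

Cl, F, Tl

F is in period 2, group 17; Cl is in period 3, group 17; Tl is in period 6, group 13.
Atoms with high Z_eff and room in the valence shell (especially the halogens) have the most exothermic electron affinities.
Here both period and group differ, so the two effects have to be weighed against each other.
F > Tl: both effects reinforce here, so F is clearly the higher of the two.
Cl > F: this pair runs against the simple trend — see the exception note.
Note the exception: Cl has a higher electron affinity than F, contrary to the simple trend — F's small 2p subshell makes the incoming electron feel strong e⁻–e⁻ repulsion, so Cl actually releases more energy on gaining an electron.
Tabulated electron affinity (kJ/mol): F 328, Cl 349, Tl 19.
So from highest to lowest: Cl > F > Tl.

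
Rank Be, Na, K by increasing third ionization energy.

K, Na, Be

After 2 electrons have been removed, what remains? Be²⁺ is the bare [He] core; Na²⁺ is already 1 electron into the core; K²⁺ is already 1 electron into the core.
All of these are removing an electron from a noble-gas core or deeper; the smaller core (lower principal quantum number) is held far more tightly, and within a period the higher nuclear charge binds the same core more tightly.
Approximate IE_3 values (kJ/mol): Be 14849, Na 6910, K 4420.
Hence IE_3: K < Na < Be.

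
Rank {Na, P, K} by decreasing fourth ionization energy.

IE_4 is the cost of taking one more electron from the +3 cation: Na³⁺ is already 2 electrons into the core; P³⁺ still has 2 valence electrons; K³⁺ is already 2 electrons into the core.
Pulling an electron out of a noble-gas core costs far more than removing a remaining valence electron, so K and Na sit at the high end of IE_4.
Approximate IE_4 values (kJ/mol): Na 9543, P 4964, K 5877.
Hence IE_4: P < K < Na.

Na, K, P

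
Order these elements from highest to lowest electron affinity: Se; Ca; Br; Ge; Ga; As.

Ca is in period 4, group 2; Ga is in period 4, group 13; Ge is in period 4, group 14; As is in period 4, group 15; Se is in period 4, group 16; Br is in period 4, group 17.
EA tends to increase across a period and decrease down a group, though the pattern is less regular than for IE or radius.
All lie in period 4; the across-period trend (electron affinity increases left to right) applies, with the exception below.
Note the exception: Ge has a higher electron affinity than As, contrary to the simple trend — adding an electron to As's half-filled 4p³ is unfavourable, so Ge (4p²) has the more exothermic EA.
Tabulated electron affinity (kJ/mol): Ca 2, Ga 29, Ge 119, As 78, Se 195, Br 325.
So from highest to lowest: Br > Se > Ge > As > Ga > Ca.

Br > Se > Ge > As > Ga > Ca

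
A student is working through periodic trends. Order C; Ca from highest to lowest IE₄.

IE_4 is the cost of taking one more electron from the +3 cation: C³⁺ still has 1 valence electron; Ca³⁺ is already 1 electron into the core.
Pulling an electron out of a noble-gas core costs far more than removing a remaining valence electron, so Ca sits at the high end of IE_4.
The numbers (kJ/mol): C 6223, Ca 6491.
So the fourth ionization energies run C < Ca.

Ca, C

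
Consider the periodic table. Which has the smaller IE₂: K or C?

C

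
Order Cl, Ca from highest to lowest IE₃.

The third ionization energy removes an electron from the +2 ion. For each element: Cl²⁺ still has 5 valence electrons; Ca²⁺ is the bare [Ar] core.
Breaking into a closed-shell core is much more expensive than removing a leftover valence electron — Ca has the largest IE_3 here.
Approximate IE_3 values (kJ/mol): Cl 3822, Ca 4912.
Putting it together, IE_3: Cl < Ca.

Ca, Cl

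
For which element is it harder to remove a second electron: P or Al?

P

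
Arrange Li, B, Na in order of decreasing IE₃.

After 2 electrons have been removed, what remains? Li²⁺ is already 1 electron into the core; B²⁺ still has 1 valence electron; Na²⁺ is already 1 electron into the core.
Pulling an electron out of a noble-gas core costs far more than removing a remaining valence electron, so Na and Li sit at the high end of IE_3.
Tabulated IE_3 (kJ/mol): Li 11815, B 3660, Na 6910.
Overall IE_3 order: B < Na < Li.

Li > Na > B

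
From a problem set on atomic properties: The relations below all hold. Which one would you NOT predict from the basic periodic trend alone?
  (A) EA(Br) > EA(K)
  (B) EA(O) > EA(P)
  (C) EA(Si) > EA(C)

(C)

The general trend: electron affinity increases across a period and decreases down a group.
(A) Br (period 4, group 17) vs K (period 4, group 1): the stated order agrees with the simple trend.
(B) O (period 2, group 16) vs P (period 3, group 15): the stated order agrees with the simple trend.
(C) Si (period 3, group 14) vs C (period 2, group 14): the stated order contradicts the simple trend.
The exception is (C): Si's larger, more diffuse 3p orbitals accept an added electron slightly more readily than C's compact 2p.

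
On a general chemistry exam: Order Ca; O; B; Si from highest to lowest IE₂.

O > B > Si > Ca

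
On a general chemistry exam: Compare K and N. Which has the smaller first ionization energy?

K

N is in period 2, group 15; K is in period 4, group 1.
Across a period the outer electron is held more tightly (higher IE₁); down a group it sits in a higher shell, more shielded, and comes off more easily.
Neither a single period nor a single group — weigh both effects.
N > K: relative to K, both the across-period and down-group shifts push N's first ionization energy up.
Tabulated first ionization energy (kJ/mol): N 1402, K 419.
So K has the smaller first ionization energy (K < N).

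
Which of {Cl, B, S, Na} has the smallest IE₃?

S

The third ionization energy removes an electron from the +2 ion. For each element: Cl²⁺ still has 5 valence electrons; B²⁺ still has 1 valence electron; S²⁺ still has 4 valence electrons; Na²⁺ is already 1 electron into the core.
Breaking into a closed-shell core is much more expensive than removing a leftover valence electron — Na has the largest IE_3 here.
Valence configurations: Cl²⁺ [Ne]3s²3p³, B²⁺ [He]2s¹, S²⁺ [Ne]3s²3p².
Tabulated IE_3 (kJ/mol): Cl 3822, B 3660, S 3357, Na 6910.
Hence IE_3: S < B < Cl < Na.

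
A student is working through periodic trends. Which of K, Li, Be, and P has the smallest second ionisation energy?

Be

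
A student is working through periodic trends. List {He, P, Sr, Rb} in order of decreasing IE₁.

He > P > Sr > Rb

He is in period 1, group 18; P is in period 3, group 15; Rb is in period 5, group 1; Sr is in period 5, group 2.
Across a period the outer electron is held more tightly (higher IE₁); down a group it sits in a higher shell, more shielded, and comes off more easily.
Here both period and group differ, so the two effects have to be weighed against each other.
Sr > Rb: both are in period 5; the period trend gives Sr the larger value.
P > Sr: relative to Sr, both the across-period and down-group shifts push P's first ionization energy up.
He > P: both effects reinforce here, so He is clearly the higher of the two.
For reference (kJ/mol): He 2372, P 1012, Rb 403, Sr 550.
So from highest to lowest: He > P > Sr > Rb.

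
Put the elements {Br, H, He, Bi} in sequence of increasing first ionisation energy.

Bi < Br < H < He

IE₁ increases left→right with effective nuclear charge and decreases top→bottom as the valence shell moves farther out.
Here both period and group differ, so the two effects have to be weighed against each other.
Br > Bi: both effects reinforce here, so Br is clearly the higher of the two.
H > Br: period and group pull opposite ways; the down-group shift dominates (1312 vs 1140 kJ/mol).
He > H: He lies to the right of H in period 1, so the across-period effect alone puts He higher.
Tabulated first ionization energy (kJ/mol): H 1312, He 2372, Br 1140, Bi 703.
So from lowest to highest: Bi < Br < H < He.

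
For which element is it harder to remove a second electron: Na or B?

Na

The second ionization energy removes an electron from the +1 ion. For each element: Na⁺ is the bare [Ne] core; B⁺ still has 2 valence electrons.
Pulling an electron out of a noble-gas core costs far more than removing a remaining valence electron, so Na sits at the high end of IE_2.
Approximate IE_2 values (kJ/mol): Na 4562, B 2427.
Hence IE_2: B < Na.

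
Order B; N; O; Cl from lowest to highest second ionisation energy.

Cl < B < N < O

After 1 electron has been removed, what remains? B⁺ still has 2 valence electrons; N⁺ still has 4 valence electrons; O⁺ still has 5 valence electrons; Cl⁺ still has 6 valence electrons.
All are still removing valence electrons, so compare the +1 ions as you would atoms: IE_2 generally rises across a period (higher Z_eff) and falls down a group (larger shell), subject to the usual subshell exceptions.
Valence configurations: B⁺ [He]2s², N⁺ [He]2s²2p², O⁺ [He]2s²2p³, Cl⁺ [Ne]3s²3p⁴.
The numbers (kJ/mol): B 2427, N 2856, O 3388, Cl 2298.
Hence IE_2: Cl < B < N < O.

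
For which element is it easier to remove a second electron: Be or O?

Be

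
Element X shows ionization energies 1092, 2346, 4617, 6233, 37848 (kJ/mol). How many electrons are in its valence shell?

4

Look for the largest jump between consecutive ionization energies: IE5/IE4 ≈ 6.1, far larger than any earlier ratio.
That jump marks the point where a core electron is being removed. So the atom has 4 valence electrons.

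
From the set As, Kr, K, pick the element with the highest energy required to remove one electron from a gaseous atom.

Kr

Across a period the outer electron is held more tightly (higher IE₁); down a group it sits in a higher shell, more shielded, and comes off more easily.
All lie in period 4, so first ionization energy increases left to right.
The highest energy required to remove one electron from a gaseous atom among these belongs to Kr.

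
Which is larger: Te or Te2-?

Forming Te2- adds 2 electrons to Te. More electron–electron repulsion in the same shell, with unchanged nuclear charge, lets the cloud expand.
An anion is larger than its parent atom: Te2- > Te.

Te2-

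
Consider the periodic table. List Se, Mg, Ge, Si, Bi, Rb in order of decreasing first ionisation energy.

Se, Si, Ge, Mg, Bi, Rb

Mg is in period 3, group 2; Si is in period 3, group 14; Ge is in period 4, group 14; Se is in period 4, group 16; Rb is in period 5, group 1; Bi is in period 6, group 15.
Removing the outermost electron gets harder across a period and easier down a group.
Neither a single period nor a single group — weigh both effects.
Bi > Rb: period and group pull opposite ways; the across-period shift dominates (703 vs 403 kJ/mol).
Mg > Bi: period and group pull opposite ways; the down-group shift dominates (738 vs 703 kJ/mol).
Ge > Mg: the two effects oppose for this pair; the across-period effect wins (762 vs 738 kJ/mol).
Si > Ge: Si sits above Ge in group 14, so the down-group effect alone puts Si higher.
Se > Si: the two effects oppose for this pair; the across-period effect wins (941 vs 786 kJ/mol).
Tabulated first ionization energy (kJ/mol): Mg 738, Si 786, Ge 762, Se 941, Rb 403, Bi 703.
So from highest to lowest: Se > Si > Ge > Mg > Bi > Rb.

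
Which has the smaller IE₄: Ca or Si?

Si

After 3 electrons have been removed, what remains? Ca³⁺ is already 1 electron into the core; Si³⁺ still has 1 valence electron.
Core electrons are held far more tightly than valence electrons, so Ca tops the IE_4 order.
The numbers (kJ/mol): Ca 6491, Si 4356.
Hence IE_4: Si < Ca.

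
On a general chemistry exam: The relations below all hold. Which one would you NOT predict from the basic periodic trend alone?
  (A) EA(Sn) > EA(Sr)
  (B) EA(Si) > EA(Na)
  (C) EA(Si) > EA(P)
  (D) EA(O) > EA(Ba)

(C)

The general trend: electron affinity increases across a period and decreases down a group.
(A) Sn (period 5, group 14) vs Sr (period 5, group 2): the stated order agrees with the simple trend.
(B) Si (period 3, group 14) vs Na (period 3, group 1): the stated order agrees with the simple trend.
(C) Si (period 3, group 14) vs P (period 3, group 15): the stated order contradicts the simple trend.
(D) O (period 2, group 16) vs Ba (period 6, group 2): the stated order agrees with the simple trend.
The exception is (C): adding an electron to P's half-filled 3p³ is unfavourable, so Si (3p²) has the more exothermic EA.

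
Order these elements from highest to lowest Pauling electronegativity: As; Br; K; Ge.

K is in period 4, group 1; Ge is in period 4, group 14; As is in period 4, group 15; Br is in period 4, group 17.
Atoms toward the upper right of the periodic table pull bonding electrons most strongly.
All lie in period 4, so electronegativity increases left to right.
So from highest to lowest: Br > As > Ge > K.

Br > As > Ge > K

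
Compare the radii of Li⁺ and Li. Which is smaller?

Li⁺

Forming Li⁺ removes 1 electron from Li. Fewer electrons for the same nuclear charge means less shielding and a higher Z_eff on the remaining electrons, and for main-group metals the entire outer shell is lost.
A cation is smaller than its parent atom: Li⁺ < Li.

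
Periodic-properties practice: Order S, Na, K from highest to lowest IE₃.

After 2 electrons have been removed, what remains? S²⁺ still has 4 valence electrons; Na²⁺ is already 1 electron into the core; K²⁺ is already 1 electron into the core.
Pulling an electron out of a noble-gas core costs far more than removing a remaining valence electron, so K and Na sit at the high end of IE_3.
Approximate IE_3 values (kJ/mol): S 3357, Na 6910, K 4420.
Putting it together, IE_3: S < K < Na.

Na > K > S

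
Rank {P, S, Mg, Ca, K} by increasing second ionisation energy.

Ca < Mg < P < S < K

Consider each +1 ion: P⁺ still has 4 valence electrons; S⁺ still has 5 valence electrons; Mg⁺ still has 1 valence electron; Ca⁺ still has 1 valence electron; K⁺ is the bare [Ar] core.
Breaking into a closed-shell core is much more expensive than removing a leftover valence electron — K has the largest IE_2 here.
Valence configurations: P⁺ [Ne]3s²3p², S⁺ [Ne]3s²3p³, Mg⁺ [Ne]3s¹, Ca⁺ [Ar]4s¹.
Approximate IE_2 values (kJ/mol): P 1907, S 2252, Mg 1451, Ca 1145, K 3052.
Overall IE_2 order: Ca < Mg < P < S < K.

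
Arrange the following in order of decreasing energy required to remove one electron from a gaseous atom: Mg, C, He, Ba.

He is in period 1, group 18; C is in period 2, group 14; Mg is in period 3, group 2; Ba is in period 6, group 2.
Removing the outermost electron gets harder across a period and easier down a group.
Here both period and group differ, so the two effects have to be weighed against each other.
Mg > Ba: they share group 2; the group trend gives Mg the larger value.
C > Mg: relative to Mg, both the across-period and down-group shifts push C's first ionization energy up.
He > C: both effects reinforce here, so He is clearly the higher of the two.
Approximate values (kJ/mol): He 2372, C 1086, Mg 738, Ba 503.
So from highest to lowest: He > C > Mg > Ba.

He > C > Mg > Ba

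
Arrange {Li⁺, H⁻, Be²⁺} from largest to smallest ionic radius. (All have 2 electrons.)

All of these have 2 electrons, so size is governed by nuclear charge alone: the more protons, the stronger the pull on the same electron cloud, and the smaller the ion.
Nuclear charges: Be²⁺ (Z=4), Li⁺ (Z=3), H⁻ (Z=1).
Largest to smallest: H⁻ > Li⁺ > Be²⁺.

H⁻, Li⁺, Be²⁺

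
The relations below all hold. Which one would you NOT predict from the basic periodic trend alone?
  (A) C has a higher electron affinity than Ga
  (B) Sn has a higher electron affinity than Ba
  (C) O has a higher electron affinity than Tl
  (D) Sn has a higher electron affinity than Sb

The general trend: electron affinity increases across a period and decreases down a group.
(A) C (period 2, group 14) vs Ga (period 4, group 13): the stated order agrees with the simple trend.
(B) Sn (period 5, group 14) vs Ba (period 6, group 2): the stated order agrees with the simple trend.
(C) O (period 2, group 16) vs Tl (period 6, group 13): the stated order agrees with the simple trend.
(D) Sn (period 5, group 14) vs Sb (period 5, group 15): the stated order contradicts the simple trend.
The exception is (D): adding an electron to Sb's half-filled 5p³ is unfavourable, so Sn has the more exothermic EA.

(D)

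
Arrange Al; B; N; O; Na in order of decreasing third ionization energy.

Na > O > N > B > Al

After 2 electrons have been removed, what remains? Al²⁺ still has 1 valence electron; B²⁺ still has 1 valence electron; N²⁺ still has 3 valence electrons; O²⁺ still has 4 valence electrons; Na²⁺ is already 1 electron into the core.
Pulling an electron out of a noble-gas core costs far more than removing a remaining valence electron, so Na sits at the high end of IE_3.
Valence configurations: Al²⁺ [Ne]3s¹, B²⁺ [He]2s¹, N²⁺ [He]2s²2p¹, O²⁺ [He]2s²2p².
Tabulated IE_3 (kJ/mol): Al 2745, B 3660, N 4578, O 5300, Na 6910.
Hence IE_3: Al < B < N < O < Na.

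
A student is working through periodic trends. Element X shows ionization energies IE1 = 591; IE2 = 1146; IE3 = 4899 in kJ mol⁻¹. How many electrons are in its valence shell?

2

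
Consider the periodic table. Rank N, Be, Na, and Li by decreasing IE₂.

Li, Na, N, Be

Consider each +1 ion: N⁺ still has 4 valence electrons; Be⁺ still has 1 valence electron; Na⁺ is the bare [Ne] core; Li⁺ is the bare [He] core.
Breaking into a closed-shell core is much more expensive than removing a leftover valence electron — Na and Li have the largest IE_2 here.
Valence configurations: N⁺ [He]2s²2p², Be⁺ [He]2s¹.
Tabulated IE_2 (kJ/mol): N 2856, Be 1757, Na 4562, Li 7298.
So the second ionization energies run Be < N < Na < Li.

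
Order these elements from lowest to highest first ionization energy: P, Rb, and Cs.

Removing the outermost electron gets harder across a period and easier down a group.
Neither a single period nor a single group — weigh both effects.
Rb > Cs: Rb sits above Cs in group 1, so the down-group effect alone puts Rb higher.
P > Rb: both effects reinforce here, so P is clearly the higher of the two.
For reference (kJ/mol): P 1012, Rb 403, Cs 376.
So from lowest to highest: Cs < Rb < P.

Cs < Rb < P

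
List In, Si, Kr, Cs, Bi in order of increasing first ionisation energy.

Cs, In, Bi, Si, Kr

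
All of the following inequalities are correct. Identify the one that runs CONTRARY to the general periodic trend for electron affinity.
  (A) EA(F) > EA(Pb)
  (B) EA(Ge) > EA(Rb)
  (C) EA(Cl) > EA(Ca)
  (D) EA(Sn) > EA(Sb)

The general trend: electron affinity increases across a period and decreases down a group.
(A) F (period 2, group 17) vs Pb (period 6, group 14): the stated order agrees with the simple trend.
(B) Ge (period 4, group 14) vs Rb (period 5, group 1): the stated order agrees with the simple trend.
(C) Cl (period 3, group 17) vs Ca (period 4, group 2): the stated order agrees with the simple trend.
(D) Sn (period 5, group 14) vs Sb (period 5, group 15): the stated order contradicts the simple trend.
The exception is (D): adding an electron to Sb's half-filled 5p³ is unfavourable, so Sn has the more exothermic EA.

(D)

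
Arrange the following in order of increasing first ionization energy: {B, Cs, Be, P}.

Be is in period 2, group 2; B is in period 2, group 13; P is in period 3, group 15; Cs is in period 6, group 1.
IE₁ increases left→right with effective nuclear charge and decreases top→bottom as the valence shell moves farther out.
Here both period and group differ, so the two effects have to be weighed against each other.
B > Cs: relative to Cs, both the across-period and down-group shifts push B's first ionization energy up.
Be > B: this pair runs against the simple trend — see the exception note.
P > Be: period and group pull opposite ways; the across-period shift dominates (1012 vs 900 kJ/mol).
Note the exception: Be has a higher first ionization energy than B, contrary to the simple trend — removing B's lone 2p electron is easier than breaking Be's filled 2s².
Approximate values (kJ/mol): Be 900, B 801, P 1012, Cs 376.
So from lowest to highest: Cs < B < Be < P.

Cs, B, Be, P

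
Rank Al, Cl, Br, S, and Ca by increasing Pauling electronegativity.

Ca < Al < S < Br < Cl

Al is in period 3, group 13; S is in period 3, group 16; Cl is in period 3, group 17; Ca is in period 4, group 2; Br is in period 4, group 17.
EN rises left→right (higher Z_eff, smaller atoms) and falls top→bottom (larger, more shielded atoms).
Neither a single period nor a single group — weigh both effects.
Al > Ca: both effects reinforce here, so Al is clearly the higher of the two.
S > Al: S lies to the right of Al in period 3, so the across-period effect alone puts S higher.
Br > S: the two effects oppose for this pair; the across-period effect wins (2.96 vs 2.58).
Cl > Br: they share group 17; the group trend gives Cl the larger value.
Approximate values (Pauling): Al 1.61, S 2.58, Cl 3.16, Ca 1.00, Br 2.96.
So from lowest to highest: Ca < Al < S < Br < Cl.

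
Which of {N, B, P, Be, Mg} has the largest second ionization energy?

The second ionization energy removes an electron from the +1 ion. For each element: N⁺ still has 4 valence electrons; B⁺ still has 2 valence electrons; P⁺ still has 4 valence electrons; Be⁺ still has 1 valence electron; Mg⁺ still has 1 valence electron.
All are still removing valence electrons, so compare the +1 ions as you would atoms: IE_2 generally rises across a period (higher Z_eff) and falls down a group (larger shell), subject to the usual subshell exceptions.
Valence configurations: N⁺ [He]2s²2p², B⁺ [He]2s², P⁺ [Ne]3s²3p², Be⁺ [He]2s¹, Mg⁺ [Ne]3s¹.
Approximate IE_2 values (kJ/mol): N 2856, B 2427, P 1907, Be 1757, Mg 1451.
Putting it together, IE_2: Mg < Be < P < B < N.

N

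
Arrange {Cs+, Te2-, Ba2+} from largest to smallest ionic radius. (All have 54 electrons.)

All of these have 54 electrons, so size is governed by nuclear charge alone: the more protons, the stronger the pull on the same electron cloud, and the smaller the ion.
Nuclear charges: Ba2+ (Z=56), Cs+ (Z=55), Te2- (Z=52).
Largest to smallest: Te2- > Cs+ > Ba2+.

Te2-, Cs+, Ba2+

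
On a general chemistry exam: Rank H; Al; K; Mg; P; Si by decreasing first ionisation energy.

First ionization energy rises across a period (greater Z_eff holds electrons more tightly) and falls down a group (valence electrons are farther from the nucleus).
Neither a single period nor a single group — weigh both effects.
Al > K: relative to K, both the across-period and down-group shifts push Al's first ionization energy up.
Mg > Al: this pair runs against the simple trend — see the exception note.
Si > Mg: both are in period 3; the period trend gives Si the larger value.
P > Si: both are in period 3; the period trend gives P the larger value.
H > P: period and group pull opposite ways; the down-group shift dominates (1312 vs 1012 kJ/mol).
Note the exception: Mg has a higher first ionization energy than Al, contrary to the simple trend — Al's single 3p electron is easier to remove than one from Mg's filled 3s².
For reference (kJ/mol): H 1312, Mg 738, Al 578, Si 786, P 1012, K 419.
So from highest to lowest: H > P > Si > Mg > Al > K.

H, P, Si, Mg, Al, K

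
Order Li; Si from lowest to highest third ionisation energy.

Si < Li

Consider each +2 ion: Li²⁺ is already 1 electron into the core; Si²⁺ still has 2 valence electrons.
Core electrons are held far more tightly than valence electrons, so Li tops the IE_3 order.
The numbers (kJ/mol): Li 11815, Si 3232.
Overall IE_3 order: Si < Li.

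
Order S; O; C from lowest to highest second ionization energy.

S < C < O

IE_2 is the cost of taking one more electron from the +1 cation: S⁺ still has 5 valence electrons; O⁺ still has 5 valence electrons; C⁺ still has 3 valence electrons.
All are still removing valence electrons, so compare the +1 ions as you would atoms: IE_2 generally rises across a period (higher Z_eff) and falls down a group (larger shell), subject to the usual subshell exceptions.
Valence configurations: S⁺ [Ne]3s²3p³, O⁺ [He]2s²2p³, C⁺ [He]2s²2p¹.
Tabulated IE_2 (kJ/mol): S 2252, O 3388, C 2353.
Overall IE_2 order: S < C < O.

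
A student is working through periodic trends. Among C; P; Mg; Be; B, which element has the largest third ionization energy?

The third ionization energy removes an electron from the +2 ion. For each element: C²⁺ still has 2 valence electrons; P²⁺ still has 3 valence electrons; Mg²⁺ is the bare [Ne] core; Be²⁺ is the bare [He] core; B²⁺ still has 1 valence electron.
Breaking into a closed-shell core is much more expensive than removing a leftover valence electron — Mg and Be have the largest IE_3 here.
Valence configurations: C²⁺ [He]2s², P²⁺ [Ne]3s²3p¹, B²⁺ [He]2s¹.
Tabulated IE_3 (kJ/mol): C 4620, P 2914, Mg 7733, Be 14849, B 3660.
Hence IE_3: P < B < C < Mg < Be.

Be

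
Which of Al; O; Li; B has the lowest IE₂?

After 1 electron has been removed, what remains? Al⁺ still has 2 valence electrons; O⁺ still has 5 valence electrons; Li⁺ is the bare [He] core; B⁺ still has 2 valence electrons.
Breaking into a closed-shell core is much more expensive than removing a leftover valence electron — Li has the largest IE_2 here.
Valence configurations: Al⁺ [Ne]3s², O⁺ [He]2s²2p³, B⁺ [He]2s².
Tabulated IE_2 (kJ/mol): Al 1817, O 3388, Li 7298, B 2427.
Overall IE_2 order: Al < B < O < Li.

Al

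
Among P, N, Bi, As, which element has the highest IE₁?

IE₁ increases left→right with effective nuclear charge and decreases top→bottom as the valence shell moves farther out.
All are in group 15, so first ionization energy increases up the group.
The highest IE₁ among these belongs to N.

N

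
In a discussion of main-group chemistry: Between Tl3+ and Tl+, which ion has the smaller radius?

Both ions have Z = 81 protons, but Tl3+ has lost more electrons, so its remaining electrons feel a larger effective nuclear charge per electron and are pulled in more tightly.
Higher positive charge → smaller ion, so Tl+ > Tl3+.

Tl3+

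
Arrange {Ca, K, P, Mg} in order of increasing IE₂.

Ca, Mg, P, K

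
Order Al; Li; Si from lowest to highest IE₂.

Si < Al < Li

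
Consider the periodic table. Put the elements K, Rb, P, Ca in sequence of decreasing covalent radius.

P is in period 3, group 15; K is in period 4, group 1; Ca is in period 4, group 2; Rb is in period 5, group 1.
Moving right in a period, electrons are added to the same shell under a stronger nuclear pull, so atoms get smaller; moving down, a new shell is opened and atoms get larger.
These span different periods and groups, so the two trends combine.
Ca > P: relative to P, both the across-period and down-group shifts push Ca's atomic radius up.
K > Ca: both are in period 4; the period trend gives K the larger value.
Rb > K: they share group 1; the group trend gives Rb the larger value.
Tabulated atomic radius (pm): P 111, K 196, Ca 171, Rb 210.
So from largest to smallest: Rb > K > Ca > P.

Rb, K, Ca, P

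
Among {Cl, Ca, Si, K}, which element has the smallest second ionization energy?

Ca

IE_2 is the cost of taking one more electron from the +1 cation: Cl⁺ still has 6 valence electrons; Ca⁺ still has 1 valence electron; Si⁺ still has 3 valence electrons; K⁺ is the bare [Ar] core.
Breaking into a closed-shell core is much more expensive than removing a leftover valence electron — K has the largest IE_2 here.
Valence configurations: Cl⁺ [Ne]3s²3p⁴, Ca⁺ [Ar]4s¹, Si⁺ [Ne]3s²3p¹.
Tabulated IE_2 (kJ/mol): Cl 2298, Ca 1145, Si 1577, K 3052.
Hence IE_2: Ca < Si < Cl < K.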